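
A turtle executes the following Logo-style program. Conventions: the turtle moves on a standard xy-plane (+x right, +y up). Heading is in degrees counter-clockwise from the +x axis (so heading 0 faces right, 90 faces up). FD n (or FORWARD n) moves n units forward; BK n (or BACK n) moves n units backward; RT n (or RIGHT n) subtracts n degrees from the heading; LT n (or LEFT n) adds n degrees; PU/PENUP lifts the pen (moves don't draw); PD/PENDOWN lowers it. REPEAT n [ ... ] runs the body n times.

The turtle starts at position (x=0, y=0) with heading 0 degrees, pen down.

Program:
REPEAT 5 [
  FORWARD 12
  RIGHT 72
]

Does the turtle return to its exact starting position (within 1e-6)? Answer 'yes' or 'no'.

Answer: yes

Derivation:
Executing turtle program step by step:
Start: pos=(0,0), heading=0, pen down
REPEAT 5 [
  -- iteration 1/5 --
  FD 12: (0,0) -> (12,0) [heading=0, draw]
  RT 72: heading 0 -> 288
  -- iteration 2/5 --
  FD 12: (12,0) -> (15.708,-11.413) [heading=288, draw]
  RT 72: heading 288 -> 216
  -- iteration 3/5 --
  FD 12: (15.708,-11.413) -> (6,-18.466) [heading=216, draw]
  RT 72: heading 216 -> 144
  -- iteration 4/5 --
  FD 12: (6,-18.466) -> (-3.708,-11.413) [heading=144, draw]
  RT 72: heading 144 -> 72
  -- iteration 5/5 --
  FD 12: (-3.708,-11.413) -> (0,0) [heading=72, draw]
  RT 72: heading 72 -> 0
]
Final: pos=(0,0), heading=0, 5 segment(s) drawn

Start position: (0, 0)
Final position: (0, 0)
Distance = 0; < 1e-6 -> CLOSED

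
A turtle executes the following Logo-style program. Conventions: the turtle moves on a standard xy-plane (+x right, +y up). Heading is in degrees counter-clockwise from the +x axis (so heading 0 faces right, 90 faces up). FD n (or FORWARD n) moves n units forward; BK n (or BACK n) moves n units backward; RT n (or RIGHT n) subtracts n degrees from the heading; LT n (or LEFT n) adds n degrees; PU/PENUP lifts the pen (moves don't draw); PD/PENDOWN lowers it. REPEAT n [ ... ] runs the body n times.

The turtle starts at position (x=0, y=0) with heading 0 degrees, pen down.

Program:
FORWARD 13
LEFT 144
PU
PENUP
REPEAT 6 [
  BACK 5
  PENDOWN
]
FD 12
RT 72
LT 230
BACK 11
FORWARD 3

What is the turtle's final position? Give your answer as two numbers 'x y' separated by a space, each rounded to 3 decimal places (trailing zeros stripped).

Executing turtle program step by step:
Start: pos=(0,0), heading=0, pen down
FD 13: (0,0) -> (13,0) [heading=0, draw]
LT 144: heading 0 -> 144
PU: pen up
PU: pen up
REPEAT 6 [
  -- iteration 1/6 --
  BK 5: (13,0) -> (17.045,-2.939) [heading=144, move]
  PD: pen down
  -- iteration 2/6 --
  BK 5: (17.045,-2.939) -> (21.09,-5.878) [heading=144, draw]
  PD: pen down
  -- iteration 3/6 --
  BK 5: (21.09,-5.878) -> (25.135,-8.817) [heading=144, draw]
  PD: pen down
  -- iteration 4/6 --
  BK 5: (25.135,-8.817) -> (29.18,-11.756) [heading=144, draw]
  PD: pen down
  -- iteration 5/6 --
  BK 5: (29.18,-11.756) -> (33.225,-14.695) [heading=144, draw]
  PD: pen down
  -- iteration 6/6 --
  BK 5: (33.225,-14.695) -> (37.271,-17.634) [heading=144, draw]
  PD: pen down
]
FD 12: (37.271,-17.634) -> (27.562,-10.58) [heading=144, draw]
RT 72: heading 144 -> 72
LT 230: heading 72 -> 302
BK 11: (27.562,-10.58) -> (21.733,-1.252) [heading=302, draw]
FD 3: (21.733,-1.252) -> (23.323,-3.796) [heading=302, draw]
Final: pos=(23.323,-3.796), heading=302, 9 segment(s) drawn

Answer: 23.323 -3.796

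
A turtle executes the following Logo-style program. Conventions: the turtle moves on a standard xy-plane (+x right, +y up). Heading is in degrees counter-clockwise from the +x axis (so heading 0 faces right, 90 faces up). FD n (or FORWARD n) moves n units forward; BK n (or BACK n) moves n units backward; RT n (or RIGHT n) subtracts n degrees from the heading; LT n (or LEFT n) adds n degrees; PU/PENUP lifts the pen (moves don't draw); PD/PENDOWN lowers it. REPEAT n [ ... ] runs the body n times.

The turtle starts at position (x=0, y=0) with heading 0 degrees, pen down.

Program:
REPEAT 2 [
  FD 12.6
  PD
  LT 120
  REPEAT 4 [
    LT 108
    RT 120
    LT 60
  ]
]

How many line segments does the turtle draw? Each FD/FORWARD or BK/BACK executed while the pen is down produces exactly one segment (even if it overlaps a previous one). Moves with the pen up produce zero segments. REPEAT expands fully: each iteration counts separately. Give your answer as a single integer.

Answer: 2

Derivation:
Executing turtle program step by step:
Start: pos=(0,0), heading=0, pen down
REPEAT 2 [
  -- iteration 1/2 --
  FD 12.6: (0,0) -> (12.6,0) [heading=0, draw]
  PD: pen down
  LT 120: heading 0 -> 120
  REPEAT 4 [
    -- iteration 1/4 --
    LT 108: heading 120 -> 228
    RT 120: heading 228 -> 108
    LT 60: heading 108 -> 168
    -- iteration 2/4 --
    LT 108: heading 168 -> 276
    RT 120: heading 276 -> 156
    LT 60: heading 156 -> 216
    -- iteration 3/4 --
    LT 108: heading 216 -> 324
    RT 120: heading 324 -> 204
    LT 60: heading 204 -> 264
    -- iteration 4/4 --
    LT 108: heading 264 -> 12
    RT 120: heading 12 -> 252
    LT 60: heading 252 -> 312
  ]
  -- iteration 2/2 --
  FD 12.6: (12.6,0) -> (21.031,-9.364) [heading=312, draw]
  PD: pen down
  LT 120: heading 312 -> 72
  REPEAT 4 [
    -- iteration 1/4 --
    LT 108: heading 72 -> 180
    RT 120: heading 180 -> 60
    LT 60: heading 60 -> 120
    -- iteration 2/4 --
    LT 108: heading 120 -> 228
    RT 120: heading 228 -> 108
    LT 60: heading 108 -> 168
    -- iteration 3/4 --
    LT 108: heading 168 -> 276
    RT 120: heading 276 -> 156
    LT 60: heading 156 -> 216
    -- iteration 4/4 --
    LT 108: heading 216 -> 324
    RT 120: heading 324 -> 204
    LT 60: heading 204 -> 264
  ]
]
Final: pos=(21.031,-9.364), heading=264, 2 segment(s) drawn
Segments drawn: 2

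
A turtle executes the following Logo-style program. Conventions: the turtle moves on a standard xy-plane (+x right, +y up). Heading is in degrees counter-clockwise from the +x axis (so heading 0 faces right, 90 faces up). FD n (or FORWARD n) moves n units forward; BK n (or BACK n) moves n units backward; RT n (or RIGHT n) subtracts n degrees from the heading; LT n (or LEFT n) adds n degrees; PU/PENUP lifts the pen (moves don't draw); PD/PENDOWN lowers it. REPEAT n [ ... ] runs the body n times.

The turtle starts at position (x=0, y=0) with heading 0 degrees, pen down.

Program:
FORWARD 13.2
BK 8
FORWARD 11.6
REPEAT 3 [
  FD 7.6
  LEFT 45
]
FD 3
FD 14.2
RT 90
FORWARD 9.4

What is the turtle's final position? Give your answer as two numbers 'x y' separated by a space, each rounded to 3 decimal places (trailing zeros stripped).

Executing turtle program step by step:
Start: pos=(0,0), heading=0, pen down
FD 13.2: (0,0) -> (13.2,0) [heading=0, draw]
BK 8: (13.2,0) -> (5.2,0) [heading=0, draw]
FD 11.6: (5.2,0) -> (16.8,0) [heading=0, draw]
REPEAT 3 [
  -- iteration 1/3 --
  FD 7.6: (16.8,0) -> (24.4,0) [heading=0, draw]
  LT 45: heading 0 -> 45
  -- iteration 2/3 --
  FD 7.6: (24.4,0) -> (29.774,5.374) [heading=45, draw]
  LT 45: heading 45 -> 90
  -- iteration 3/3 --
  FD 7.6: (29.774,5.374) -> (29.774,12.974) [heading=90, draw]
  LT 45: heading 90 -> 135
]
FD 3: (29.774,12.974) -> (27.653,15.095) [heading=135, draw]
FD 14.2: (27.653,15.095) -> (17.612,25.136) [heading=135, draw]
RT 90: heading 135 -> 45
FD 9.4: (17.612,25.136) -> (24.259,31.783) [heading=45, draw]
Final: pos=(24.259,31.783), heading=45, 9 segment(s) drawn

Answer: 24.259 31.783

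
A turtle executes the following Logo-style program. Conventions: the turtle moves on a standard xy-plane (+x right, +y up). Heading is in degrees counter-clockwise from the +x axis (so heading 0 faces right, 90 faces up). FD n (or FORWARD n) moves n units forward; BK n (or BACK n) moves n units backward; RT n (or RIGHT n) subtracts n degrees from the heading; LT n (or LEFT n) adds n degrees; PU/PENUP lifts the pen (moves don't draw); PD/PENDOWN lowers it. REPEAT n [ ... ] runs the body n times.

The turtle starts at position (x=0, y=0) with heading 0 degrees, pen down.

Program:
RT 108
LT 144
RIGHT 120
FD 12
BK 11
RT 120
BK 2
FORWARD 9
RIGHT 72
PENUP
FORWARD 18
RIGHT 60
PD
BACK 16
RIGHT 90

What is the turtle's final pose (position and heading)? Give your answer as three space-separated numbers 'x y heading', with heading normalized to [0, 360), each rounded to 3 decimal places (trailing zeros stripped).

Executing turtle program step by step:
Start: pos=(0,0), heading=0, pen down
RT 108: heading 0 -> 252
LT 144: heading 252 -> 36
RT 120: heading 36 -> 276
FD 12: (0,0) -> (1.254,-11.934) [heading=276, draw]
BK 11: (1.254,-11.934) -> (0.105,-0.995) [heading=276, draw]
RT 120: heading 276 -> 156
BK 2: (0.105,-0.995) -> (1.932,-1.808) [heading=156, draw]
FD 9: (1.932,-1.808) -> (-6.29,1.853) [heading=156, draw]
RT 72: heading 156 -> 84
PU: pen up
FD 18: (-6.29,1.853) -> (-4.409,19.754) [heading=84, move]
RT 60: heading 84 -> 24
PD: pen down
BK 16: (-4.409,19.754) -> (-19.026,13.246) [heading=24, draw]
RT 90: heading 24 -> 294
Final: pos=(-19.026,13.246), heading=294, 5 segment(s) drawn

Answer: -19.026 13.246 294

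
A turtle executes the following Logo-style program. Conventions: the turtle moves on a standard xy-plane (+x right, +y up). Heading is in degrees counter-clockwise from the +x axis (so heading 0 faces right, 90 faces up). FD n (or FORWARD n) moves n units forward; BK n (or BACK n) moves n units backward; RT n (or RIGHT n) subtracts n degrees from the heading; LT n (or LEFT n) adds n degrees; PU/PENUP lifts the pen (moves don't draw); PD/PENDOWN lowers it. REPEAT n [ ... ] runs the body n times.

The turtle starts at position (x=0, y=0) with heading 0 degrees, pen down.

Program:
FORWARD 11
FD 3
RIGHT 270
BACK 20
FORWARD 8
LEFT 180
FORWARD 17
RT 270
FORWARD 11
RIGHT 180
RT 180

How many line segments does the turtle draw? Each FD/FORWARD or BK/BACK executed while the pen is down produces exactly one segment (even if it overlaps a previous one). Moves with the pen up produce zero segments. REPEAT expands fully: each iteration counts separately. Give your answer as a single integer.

Executing turtle program step by step:
Start: pos=(0,0), heading=0, pen down
FD 11: (0,0) -> (11,0) [heading=0, draw]
FD 3: (11,0) -> (14,0) [heading=0, draw]
RT 270: heading 0 -> 90
BK 20: (14,0) -> (14,-20) [heading=90, draw]
FD 8: (14,-20) -> (14,-12) [heading=90, draw]
LT 180: heading 90 -> 270
FD 17: (14,-12) -> (14,-29) [heading=270, draw]
RT 270: heading 270 -> 0
FD 11: (14,-29) -> (25,-29) [heading=0, draw]
RT 180: heading 0 -> 180
RT 180: heading 180 -> 0
Final: pos=(25,-29), heading=0, 6 segment(s) drawn
Segments drawn: 6

Answer: 6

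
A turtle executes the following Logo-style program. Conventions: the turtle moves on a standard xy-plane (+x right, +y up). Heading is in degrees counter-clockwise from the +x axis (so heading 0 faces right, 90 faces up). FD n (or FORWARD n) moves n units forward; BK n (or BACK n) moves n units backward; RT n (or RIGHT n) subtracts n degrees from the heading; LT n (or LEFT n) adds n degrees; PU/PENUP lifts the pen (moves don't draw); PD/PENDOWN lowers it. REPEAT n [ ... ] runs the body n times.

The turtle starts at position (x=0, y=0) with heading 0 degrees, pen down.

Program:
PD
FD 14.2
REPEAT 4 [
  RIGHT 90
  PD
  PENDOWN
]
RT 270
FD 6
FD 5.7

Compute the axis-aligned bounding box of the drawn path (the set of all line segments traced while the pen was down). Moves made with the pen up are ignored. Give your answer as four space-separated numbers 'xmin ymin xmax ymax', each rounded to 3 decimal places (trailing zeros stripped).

Answer: 0 0 14.2 11.7

Derivation:
Executing turtle program step by step:
Start: pos=(0,0), heading=0, pen down
PD: pen down
FD 14.2: (0,0) -> (14.2,0) [heading=0, draw]
REPEAT 4 [
  -- iteration 1/4 --
  RT 90: heading 0 -> 270
  PD: pen down
  PD: pen down
  -- iteration 2/4 --
  RT 90: heading 270 -> 180
  PD: pen down
  PD: pen down
  -- iteration 3/4 --
  RT 90: heading 180 -> 90
  PD: pen down
  PD: pen down
  -- iteration 4/4 --
  RT 90: heading 90 -> 0
  PD: pen down
  PD: pen down
]
RT 270: heading 0 -> 90
FD 6: (14.2,0) -> (14.2,6) [heading=90, draw]
FD 5.7: (14.2,6) -> (14.2,11.7) [heading=90, draw]
Final: pos=(14.2,11.7), heading=90, 3 segment(s) drawn

Segment endpoints: x in {0, 14.2, 14.2, 14.2}, y in {0, 6, 11.7}
xmin=0, ymin=0, xmax=14.2, ymax=11.7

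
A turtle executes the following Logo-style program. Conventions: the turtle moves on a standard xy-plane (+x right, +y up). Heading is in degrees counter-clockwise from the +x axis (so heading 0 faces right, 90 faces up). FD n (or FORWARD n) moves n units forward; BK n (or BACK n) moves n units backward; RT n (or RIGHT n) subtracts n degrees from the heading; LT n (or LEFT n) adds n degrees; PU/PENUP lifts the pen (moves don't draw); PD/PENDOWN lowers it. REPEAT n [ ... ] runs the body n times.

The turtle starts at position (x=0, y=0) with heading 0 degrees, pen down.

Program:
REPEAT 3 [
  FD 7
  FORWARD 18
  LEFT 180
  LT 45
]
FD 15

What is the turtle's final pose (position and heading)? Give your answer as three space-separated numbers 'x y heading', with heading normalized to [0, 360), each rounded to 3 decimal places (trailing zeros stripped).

Executing turtle program step by step:
Start: pos=(0,0), heading=0, pen down
REPEAT 3 [
  -- iteration 1/3 --
  FD 7: (0,0) -> (7,0) [heading=0, draw]
  FD 18: (7,0) -> (25,0) [heading=0, draw]
  LT 180: heading 0 -> 180
  LT 45: heading 180 -> 225
  -- iteration 2/3 --
  FD 7: (25,0) -> (20.05,-4.95) [heading=225, draw]
  FD 18: (20.05,-4.95) -> (7.322,-17.678) [heading=225, draw]
  LT 180: heading 225 -> 45
  LT 45: heading 45 -> 90
  -- iteration 3/3 --
  FD 7: (7.322,-17.678) -> (7.322,-10.678) [heading=90, draw]
  FD 18: (7.322,-10.678) -> (7.322,7.322) [heading=90, draw]
  LT 180: heading 90 -> 270
  LT 45: heading 270 -> 315
]
FD 15: (7.322,7.322) -> (17.929,-3.284) [heading=315, draw]
Final: pos=(17.929,-3.284), heading=315, 7 segment(s) drawn

Answer: 17.929 -3.284 315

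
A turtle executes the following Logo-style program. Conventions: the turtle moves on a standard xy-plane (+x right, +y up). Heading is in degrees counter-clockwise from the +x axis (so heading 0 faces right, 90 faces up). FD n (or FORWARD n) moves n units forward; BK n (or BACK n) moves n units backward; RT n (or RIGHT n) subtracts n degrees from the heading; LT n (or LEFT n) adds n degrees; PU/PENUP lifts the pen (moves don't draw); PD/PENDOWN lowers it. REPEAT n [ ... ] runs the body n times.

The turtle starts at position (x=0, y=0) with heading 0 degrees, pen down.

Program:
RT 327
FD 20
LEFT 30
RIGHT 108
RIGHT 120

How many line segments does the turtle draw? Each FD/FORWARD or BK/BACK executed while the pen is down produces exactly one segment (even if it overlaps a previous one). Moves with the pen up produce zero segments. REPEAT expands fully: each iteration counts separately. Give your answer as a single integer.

Answer: 1

Derivation:
Executing turtle program step by step:
Start: pos=(0,0), heading=0, pen down
RT 327: heading 0 -> 33
FD 20: (0,0) -> (16.773,10.893) [heading=33, draw]
LT 30: heading 33 -> 63
RT 108: heading 63 -> 315
RT 120: heading 315 -> 195
Final: pos=(16.773,10.893), heading=195, 1 segment(s) drawn
Segments drawn: 1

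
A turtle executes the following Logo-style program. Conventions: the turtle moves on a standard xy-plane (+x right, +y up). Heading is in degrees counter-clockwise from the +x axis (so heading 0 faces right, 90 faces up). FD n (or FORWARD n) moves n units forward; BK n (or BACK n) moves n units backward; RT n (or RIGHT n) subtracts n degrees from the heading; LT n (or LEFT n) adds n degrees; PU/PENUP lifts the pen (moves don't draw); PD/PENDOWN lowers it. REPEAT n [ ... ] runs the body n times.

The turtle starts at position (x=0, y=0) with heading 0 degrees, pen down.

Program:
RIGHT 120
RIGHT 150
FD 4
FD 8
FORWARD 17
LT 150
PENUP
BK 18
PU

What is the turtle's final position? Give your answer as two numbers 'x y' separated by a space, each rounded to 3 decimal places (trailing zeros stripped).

Executing turtle program step by step:
Start: pos=(0,0), heading=0, pen down
RT 120: heading 0 -> 240
RT 150: heading 240 -> 90
FD 4: (0,0) -> (0,4) [heading=90, draw]
FD 8: (0,4) -> (0,12) [heading=90, draw]
FD 17: (0,12) -> (0,29) [heading=90, draw]
LT 150: heading 90 -> 240
PU: pen up
BK 18: (0,29) -> (9,44.588) [heading=240, move]
PU: pen up
Final: pos=(9,44.588), heading=240, 3 segment(s) drawn

Answer: 9 44.588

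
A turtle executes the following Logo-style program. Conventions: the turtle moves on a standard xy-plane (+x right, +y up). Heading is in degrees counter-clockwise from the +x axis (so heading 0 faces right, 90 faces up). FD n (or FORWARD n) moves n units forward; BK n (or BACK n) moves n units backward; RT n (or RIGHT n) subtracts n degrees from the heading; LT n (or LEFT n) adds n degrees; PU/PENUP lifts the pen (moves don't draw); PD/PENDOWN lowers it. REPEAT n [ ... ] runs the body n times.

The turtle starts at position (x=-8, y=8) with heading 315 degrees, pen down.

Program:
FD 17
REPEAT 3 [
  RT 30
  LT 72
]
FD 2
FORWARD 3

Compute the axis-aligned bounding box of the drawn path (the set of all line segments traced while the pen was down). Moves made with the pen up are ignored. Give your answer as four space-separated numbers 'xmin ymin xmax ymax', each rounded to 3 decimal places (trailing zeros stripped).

Answer: -8 -4.021 4.803 8

Derivation:
Executing turtle program step by step:
Start: pos=(-8,8), heading=315, pen down
FD 17: (-8,8) -> (4.021,-4.021) [heading=315, draw]
REPEAT 3 [
  -- iteration 1/3 --
  RT 30: heading 315 -> 285
  LT 72: heading 285 -> 357
  -- iteration 2/3 --
  RT 30: heading 357 -> 327
  LT 72: heading 327 -> 39
  -- iteration 3/3 --
  RT 30: heading 39 -> 9
  LT 72: heading 9 -> 81
]
FD 2: (4.021,-4.021) -> (4.334,-2.045) [heading=81, draw]
FD 3: (4.334,-2.045) -> (4.803,0.918) [heading=81, draw]
Final: pos=(4.803,0.918), heading=81, 3 segment(s) drawn

Segment endpoints: x in {-8, 4.021, 4.334, 4.803}, y in {-4.021, -2.045, 0.918, 8}
xmin=-8, ymin=-4.021, xmax=4.803, ymax=8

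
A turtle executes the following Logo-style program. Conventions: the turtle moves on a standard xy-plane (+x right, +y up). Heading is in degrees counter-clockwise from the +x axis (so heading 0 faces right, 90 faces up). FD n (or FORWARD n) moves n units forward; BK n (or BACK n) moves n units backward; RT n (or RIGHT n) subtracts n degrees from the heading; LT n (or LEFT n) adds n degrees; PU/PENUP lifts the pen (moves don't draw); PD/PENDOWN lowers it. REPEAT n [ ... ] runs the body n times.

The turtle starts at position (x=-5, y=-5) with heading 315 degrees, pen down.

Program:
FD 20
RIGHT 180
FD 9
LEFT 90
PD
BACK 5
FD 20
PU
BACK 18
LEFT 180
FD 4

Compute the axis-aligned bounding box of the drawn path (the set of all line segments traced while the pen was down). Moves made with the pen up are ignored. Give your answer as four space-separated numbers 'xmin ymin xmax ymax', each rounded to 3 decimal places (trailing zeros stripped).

Executing turtle program step by step:
Start: pos=(-5,-5), heading=315, pen down
FD 20: (-5,-5) -> (9.142,-19.142) [heading=315, draw]
RT 180: heading 315 -> 135
FD 9: (9.142,-19.142) -> (2.778,-12.778) [heading=135, draw]
LT 90: heading 135 -> 225
PD: pen down
BK 5: (2.778,-12.778) -> (6.314,-9.243) [heading=225, draw]
FD 20: (6.314,-9.243) -> (-7.828,-23.385) [heading=225, draw]
PU: pen up
BK 18: (-7.828,-23.385) -> (4.899,-10.657) [heading=225, move]
LT 180: heading 225 -> 45
FD 4: (4.899,-10.657) -> (7.728,-7.828) [heading=45, move]
Final: pos=(7.728,-7.828), heading=45, 4 segment(s) drawn

Segment endpoints: x in {-7.828, -5, 2.778, 6.314, 9.142}, y in {-23.385, -19.142, -12.778, -9.243, -5}
xmin=-7.828, ymin=-23.385, xmax=9.142, ymax=-5

Answer: -7.828 -23.385 9.142 -5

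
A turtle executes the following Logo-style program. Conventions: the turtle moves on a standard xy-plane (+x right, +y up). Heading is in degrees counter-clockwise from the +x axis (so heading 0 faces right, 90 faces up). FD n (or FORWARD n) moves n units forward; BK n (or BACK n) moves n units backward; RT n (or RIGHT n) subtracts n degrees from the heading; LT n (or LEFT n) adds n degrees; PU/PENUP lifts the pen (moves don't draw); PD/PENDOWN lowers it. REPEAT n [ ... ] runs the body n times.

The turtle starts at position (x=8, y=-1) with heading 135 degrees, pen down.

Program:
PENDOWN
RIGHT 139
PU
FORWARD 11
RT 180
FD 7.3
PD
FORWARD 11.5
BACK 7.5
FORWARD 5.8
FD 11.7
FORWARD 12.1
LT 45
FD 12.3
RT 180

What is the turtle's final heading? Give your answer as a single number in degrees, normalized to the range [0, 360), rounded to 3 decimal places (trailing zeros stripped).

Executing turtle program step by step:
Start: pos=(8,-1), heading=135, pen down
PD: pen down
RT 139: heading 135 -> 356
PU: pen up
FD 11: (8,-1) -> (18.973,-1.767) [heading=356, move]
RT 180: heading 356 -> 176
FD 7.3: (18.973,-1.767) -> (11.691,-1.258) [heading=176, move]
PD: pen down
FD 11.5: (11.691,-1.258) -> (0.219,-0.456) [heading=176, draw]
BK 7.5: (0.219,-0.456) -> (7.701,-0.979) [heading=176, draw]
FD 5.8: (7.701,-0.979) -> (1.915,-0.574) [heading=176, draw]
FD 11.7: (1.915,-0.574) -> (-9.757,0.242) [heading=176, draw]
FD 12.1: (-9.757,0.242) -> (-21.827,1.086) [heading=176, draw]
LT 45: heading 176 -> 221
FD 12.3: (-21.827,1.086) -> (-31.11,-6.984) [heading=221, draw]
RT 180: heading 221 -> 41
Final: pos=(-31.11,-6.984), heading=41, 6 segment(s) drawn

Answer: 41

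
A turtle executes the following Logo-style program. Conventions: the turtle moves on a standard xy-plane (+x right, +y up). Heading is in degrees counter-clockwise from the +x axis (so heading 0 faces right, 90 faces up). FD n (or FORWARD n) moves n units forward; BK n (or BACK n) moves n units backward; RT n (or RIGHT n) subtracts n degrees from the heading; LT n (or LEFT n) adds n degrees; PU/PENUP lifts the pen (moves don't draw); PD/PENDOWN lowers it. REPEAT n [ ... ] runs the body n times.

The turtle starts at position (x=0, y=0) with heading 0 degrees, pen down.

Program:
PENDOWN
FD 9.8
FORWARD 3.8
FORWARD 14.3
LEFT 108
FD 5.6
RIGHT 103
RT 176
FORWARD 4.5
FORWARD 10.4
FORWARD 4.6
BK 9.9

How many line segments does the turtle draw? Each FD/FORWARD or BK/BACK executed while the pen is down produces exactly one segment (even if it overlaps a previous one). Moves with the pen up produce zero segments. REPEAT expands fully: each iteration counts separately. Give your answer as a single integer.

Answer: 8

Derivation:
Executing turtle program step by step:
Start: pos=(0,0), heading=0, pen down
PD: pen down
FD 9.8: (0,0) -> (9.8,0) [heading=0, draw]
FD 3.8: (9.8,0) -> (13.6,0) [heading=0, draw]
FD 14.3: (13.6,0) -> (27.9,0) [heading=0, draw]
LT 108: heading 0 -> 108
FD 5.6: (27.9,0) -> (26.17,5.326) [heading=108, draw]
RT 103: heading 108 -> 5
RT 176: heading 5 -> 189
FD 4.5: (26.17,5.326) -> (21.725,4.622) [heading=189, draw]
FD 10.4: (21.725,4.622) -> (11.453,2.995) [heading=189, draw]
FD 4.6: (11.453,2.995) -> (6.91,2.275) [heading=189, draw]
BK 9.9: (6.91,2.275) -> (16.688,3.824) [heading=189, draw]
Final: pos=(16.688,3.824), heading=189, 8 segment(s) drawn
Segments drawn: 8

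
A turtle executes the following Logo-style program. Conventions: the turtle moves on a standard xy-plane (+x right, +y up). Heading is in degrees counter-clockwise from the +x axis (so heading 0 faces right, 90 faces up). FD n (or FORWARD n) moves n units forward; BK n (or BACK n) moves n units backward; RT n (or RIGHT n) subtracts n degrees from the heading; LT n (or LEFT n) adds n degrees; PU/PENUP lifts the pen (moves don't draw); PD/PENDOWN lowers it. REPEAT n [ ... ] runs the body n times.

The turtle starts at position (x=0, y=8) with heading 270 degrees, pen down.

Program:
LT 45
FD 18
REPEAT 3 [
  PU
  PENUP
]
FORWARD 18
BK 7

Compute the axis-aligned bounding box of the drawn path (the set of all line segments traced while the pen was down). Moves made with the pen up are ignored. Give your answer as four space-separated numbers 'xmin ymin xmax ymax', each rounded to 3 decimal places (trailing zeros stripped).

Executing turtle program step by step:
Start: pos=(0,8), heading=270, pen down
LT 45: heading 270 -> 315
FD 18: (0,8) -> (12.728,-4.728) [heading=315, draw]
REPEAT 3 [
  -- iteration 1/3 --
  PU: pen up
  PU: pen up
  -- iteration 2/3 --
  PU: pen up
  PU: pen up
  -- iteration 3/3 --
  PU: pen up
  PU: pen up
]
FD 18: (12.728,-4.728) -> (25.456,-17.456) [heading=315, move]
BK 7: (25.456,-17.456) -> (20.506,-12.506) [heading=315, move]
Final: pos=(20.506,-12.506), heading=315, 1 segment(s) drawn

Segment endpoints: x in {0, 12.728}, y in {-4.728, 8}
xmin=0, ymin=-4.728, xmax=12.728, ymax=8

Answer: 0 -4.728 12.728 8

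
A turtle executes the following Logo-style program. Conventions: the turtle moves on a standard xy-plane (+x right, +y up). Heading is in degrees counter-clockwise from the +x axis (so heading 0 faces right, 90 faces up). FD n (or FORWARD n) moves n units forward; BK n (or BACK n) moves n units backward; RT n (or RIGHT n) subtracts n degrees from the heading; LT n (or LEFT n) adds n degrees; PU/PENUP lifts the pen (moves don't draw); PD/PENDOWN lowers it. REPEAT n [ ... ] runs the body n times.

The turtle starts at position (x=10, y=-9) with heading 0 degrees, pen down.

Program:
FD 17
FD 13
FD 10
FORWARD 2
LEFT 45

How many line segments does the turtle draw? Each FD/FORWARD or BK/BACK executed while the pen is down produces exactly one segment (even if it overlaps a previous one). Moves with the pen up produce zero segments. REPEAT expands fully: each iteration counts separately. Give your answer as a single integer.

Executing turtle program step by step:
Start: pos=(10,-9), heading=0, pen down
FD 17: (10,-9) -> (27,-9) [heading=0, draw]
FD 13: (27,-9) -> (40,-9) [heading=0, draw]
FD 10: (40,-9) -> (50,-9) [heading=0, draw]
FD 2: (50,-9) -> (52,-9) [heading=0, draw]
LT 45: heading 0 -> 45
Final: pos=(52,-9), heading=45, 4 segment(s) drawn
Segments drawn: 4

Answer: 4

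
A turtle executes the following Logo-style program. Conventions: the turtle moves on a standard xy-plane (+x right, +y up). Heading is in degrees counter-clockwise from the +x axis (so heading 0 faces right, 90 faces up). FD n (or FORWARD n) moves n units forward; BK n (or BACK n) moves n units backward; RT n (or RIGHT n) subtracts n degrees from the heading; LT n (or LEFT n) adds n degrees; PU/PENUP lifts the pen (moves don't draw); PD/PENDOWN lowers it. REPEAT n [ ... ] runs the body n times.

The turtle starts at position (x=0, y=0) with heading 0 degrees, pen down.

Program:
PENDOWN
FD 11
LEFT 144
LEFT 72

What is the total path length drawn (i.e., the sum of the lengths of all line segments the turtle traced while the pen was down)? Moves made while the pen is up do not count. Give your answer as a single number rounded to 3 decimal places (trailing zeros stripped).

Answer: 11

Derivation:
Executing turtle program step by step:
Start: pos=(0,0), heading=0, pen down
PD: pen down
FD 11: (0,0) -> (11,0) [heading=0, draw]
LT 144: heading 0 -> 144
LT 72: heading 144 -> 216
Final: pos=(11,0), heading=216, 1 segment(s) drawn

Segment lengths:
  seg 1: (0,0) -> (11,0), length = 11
Total = 11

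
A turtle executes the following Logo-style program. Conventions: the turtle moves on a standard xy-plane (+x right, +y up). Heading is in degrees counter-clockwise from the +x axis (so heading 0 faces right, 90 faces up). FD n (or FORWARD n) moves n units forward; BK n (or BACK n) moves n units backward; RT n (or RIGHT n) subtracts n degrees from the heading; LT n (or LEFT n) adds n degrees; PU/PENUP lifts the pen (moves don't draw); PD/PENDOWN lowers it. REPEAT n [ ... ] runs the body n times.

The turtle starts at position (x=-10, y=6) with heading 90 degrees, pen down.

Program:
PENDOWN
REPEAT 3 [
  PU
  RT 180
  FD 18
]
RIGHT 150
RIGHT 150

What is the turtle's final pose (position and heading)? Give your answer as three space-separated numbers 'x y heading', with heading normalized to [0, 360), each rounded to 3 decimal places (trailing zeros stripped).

Answer: -10 -12 330

Derivation:
Executing turtle program step by step:
Start: pos=(-10,6), heading=90, pen down
PD: pen down
REPEAT 3 [
  -- iteration 1/3 --
  PU: pen up
  RT 180: heading 90 -> 270
  FD 18: (-10,6) -> (-10,-12) [heading=270, move]
  -- iteration 2/3 --
  PU: pen up
  RT 180: heading 270 -> 90
  FD 18: (-10,-12) -> (-10,6) [heading=90, move]
  -- iteration 3/3 --
  PU: pen up
  RT 180: heading 90 -> 270
  FD 18: (-10,6) -> (-10,-12) [heading=270, move]
]
RT 150: heading 270 -> 120
RT 150: heading 120 -> 330
Final: pos=(-10,-12), heading=330, 0 segment(s) drawn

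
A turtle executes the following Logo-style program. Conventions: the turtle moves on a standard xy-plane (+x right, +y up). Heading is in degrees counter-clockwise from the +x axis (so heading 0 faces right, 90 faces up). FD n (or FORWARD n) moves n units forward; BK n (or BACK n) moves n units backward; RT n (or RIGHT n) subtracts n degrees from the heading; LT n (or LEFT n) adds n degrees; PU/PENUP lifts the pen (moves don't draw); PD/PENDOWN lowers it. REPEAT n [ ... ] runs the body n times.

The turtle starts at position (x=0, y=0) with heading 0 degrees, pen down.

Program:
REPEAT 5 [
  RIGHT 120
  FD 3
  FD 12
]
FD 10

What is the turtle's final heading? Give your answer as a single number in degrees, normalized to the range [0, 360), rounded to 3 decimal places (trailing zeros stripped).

Answer: 120

Derivation:
Executing turtle program step by step:
Start: pos=(0,0), heading=0, pen down
REPEAT 5 [
  -- iteration 1/5 --
  RT 120: heading 0 -> 240
  FD 3: (0,0) -> (-1.5,-2.598) [heading=240, draw]
  FD 12: (-1.5,-2.598) -> (-7.5,-12.99) [heading=240, draw]
  -- iteration 2/5 --
  RT 120: heading 240 -> 120
  FD 3: (-7.5,-12.99) -> (-9,-10.392) [heading=120, draw]
  FD 12: (-9,-10.392) -> (-15,0) [heading=120, draw]
  -- iteration 3/5 --
  RT 120: heading 120 -> 0
  FD 3: (-15,0) -> (-12,0) [heading=0, draw]
  FD 12: (-12,0) -> (0,0) [heading=0, draw]
  -- iteration 4/5 --
  RT 120: heading 0 -> 240
  FD 3: (0,0) -> (-1.5,-2.598) [heading=240, draw]
  FD 12: (-1.5,-2.598) -> (-7.5,-12.99) [heading=240, draw]
  -- iteration 5/5 --
  RT 120: heading 240 -> 120
  FD 3: (-7.5,-12.99) -> (-9,-10.392) [heading=120, draw]
  FD 12: (-9,-10.392) -> (-15,0) [heading=120, draw]
]
FD 10: (-15,0) -> (-20,8.66) [heading=120, draw]
Final: pos=(-20,8.66), heading=120, 11 segment(s) drawn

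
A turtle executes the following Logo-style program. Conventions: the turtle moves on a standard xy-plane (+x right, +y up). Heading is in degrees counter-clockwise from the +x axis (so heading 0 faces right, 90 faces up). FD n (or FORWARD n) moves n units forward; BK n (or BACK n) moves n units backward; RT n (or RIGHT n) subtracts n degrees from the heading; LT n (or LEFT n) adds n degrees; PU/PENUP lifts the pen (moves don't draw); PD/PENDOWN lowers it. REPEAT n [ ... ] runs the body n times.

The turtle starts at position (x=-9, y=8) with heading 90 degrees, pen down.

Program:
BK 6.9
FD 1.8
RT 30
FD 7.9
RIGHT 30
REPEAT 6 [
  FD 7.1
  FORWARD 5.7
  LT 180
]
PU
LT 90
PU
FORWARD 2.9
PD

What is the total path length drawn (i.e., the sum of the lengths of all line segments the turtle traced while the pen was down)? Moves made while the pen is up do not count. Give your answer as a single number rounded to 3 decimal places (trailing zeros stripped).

Executing turtle program step by step:
Start: pos=(-9,8), heading=90, pen down
BK 6.9: (-9,8) -> (-9,1.1) [heading=90, draw]
FD 1.8: (-9,1.1) -> (-9,2.9) [heading=90, draw]
RT 30: heading 90 -> 60
FD 7.9: (-9,2.9) -> (-5.05,9.742) [heading=60, draw]
RT 30: heading 60 -> 30
REPEAT 6 [
  -- iteration 1/6 --
  FD 7.1: (-5.05,9.742) -> (1.099,13.292) [heading=30, draw]
  FD 5.7: (1.099,13.292) -> (6.035,16.142) [heading=30, draw]
  LT 180: heading 30 -> 210
  -- iteration 2/6 --
  FD 7.1: (6.035,16.142) -> (-0.114,12.592) [heading=210, draw]
  FD 5.7: (-0.114,12.592) -> (-5.05,9.742) [heading=210, draw]
  LT 180: heading 210 -> 30
  -- iteration 3/6 --
  FD 7.1: (-5.05,9.742) -> (1.099,13.292) [heading=30, draw]
  FD 5.7: (1.099,13.292) -> (6.035,16.142) [heading=30, draw]
  LT 180: heading 30 -> 210
  -- iteration 4/6 --
  FD 7.1: (6.035,16.142) -> (-0.114,12.592) [heading=210, draw]
  FD 5.7: (-0.114,12.592) -> (-5.05,9.742) [heading=210, draw]
  LT 180: heading 210 -> 30
  -- iteration 5/6 --
  FD 7.1: (-5.05,9.742) -> (1.099,13.292) [heading=30, draw]
  FD 5.7: (1.099,13.292) -> (6.035,16.142) [heading=30, draw]
  LT 180: heading 30 -> 210
  -- iteration 6/6 --
  FD 7.1: (6.035,16.142) -> (-0.114,12.592) [heading=210, draw]
  FD 5.7: (-0.114,12.592) -> (-5.05,9.742) [heading=210, draw]
  LT 180: heading 210 -> 30
]
PU: pen up
LT 90: heading 30 -> 120
PU: pen up
FD 2.9: (-5.05,9.742) -> (-6.5,12.253) [heading=120, move]
PD: pen down
Final: pos=(-6.5,12.253), heading=120, 15 segment(s) drawn

Segment lengths:
  seg 1: (-9,8) -> (-9,1.1), length = 6.9
  seg 2: (-9,1.1) -> (-9,2.9), length = 1.8
  seg 3: (-9,2.9) -> (-5.05,9.742), length = 7.9
  seg 4: (-5.05,9.742) -> (1.099,13.292), length = 7.1
  seg 5: (1.099,13.292) -> (6.035,16.142), length = 5.7
  seg 6: (6.035,16.142) -> (-0.114,12.592), length = 7.1
  seg 7: (-0.114,12.592) -> (-5.05,9.742), length = 5.7
  seg 8: (-5.05,9.742) -> (1.099,13.292), length = 7.1
  seg 9: (1.099,13.292) -> (6.035,16.142), length = 5.7
  seg 10: (6.035,16.142) -> (-0.114,12.592), length = 7.1
  seg 11: (-0.114,12.592) -> (-5.05,9.742), length = 5.7
  seg 12: (-5.05,9.742) -> (1.099,13.292), length = 7.1
  seg 13: (1.099,13.292) -> (6.035,16.142), length = 5.7
  seg 14: (6.035,16.142) -> (-0.114,12.592), length = 7.1
  seg 15: (-0.114,12.592) -> (-5.05,9.742), length = 5.7
Total = 93.4

Answer: 93.4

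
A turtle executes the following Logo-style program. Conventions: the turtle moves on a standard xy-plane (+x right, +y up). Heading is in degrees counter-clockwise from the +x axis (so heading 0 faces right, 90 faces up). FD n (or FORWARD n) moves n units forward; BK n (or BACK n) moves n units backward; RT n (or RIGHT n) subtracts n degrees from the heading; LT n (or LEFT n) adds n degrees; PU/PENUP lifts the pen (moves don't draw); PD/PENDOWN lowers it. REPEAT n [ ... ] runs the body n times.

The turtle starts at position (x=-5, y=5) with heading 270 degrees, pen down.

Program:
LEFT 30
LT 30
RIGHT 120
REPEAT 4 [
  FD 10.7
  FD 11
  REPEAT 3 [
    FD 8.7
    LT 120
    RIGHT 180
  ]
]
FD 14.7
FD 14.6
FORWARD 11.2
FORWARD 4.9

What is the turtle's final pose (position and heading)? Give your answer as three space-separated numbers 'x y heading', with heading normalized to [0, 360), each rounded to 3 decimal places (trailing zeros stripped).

Answer: -44.318 -17.7 210

Derivation:
Executing turtle program step by step:
Start: pos=(-5,5), heading=270, pen down
LT 30: heading 270 -> 300
LT 30: heading 300 -> 330
RT 120: heading 330 -> 210
REPEAT 4 [
  -- iteration 1/4 --
  FD 10.7: (-5,5) -> (-14.266,-0.35) [heading=210, draw]
  FD 11: (-14.266,-0.35) -> (-23.793,-5.85) [heading=210, draw]
  REPEAT 3 [
    -- iteration 1/3 --
    FD 8.7: (-23.793,-5.85) -> (-31.327,-10.2) [heading=210, draw]
    LT 120: heading 210 -> 330
    RT 180: heading 330 -> 150
    -- iteration 2/3 --
    FD 8.7: (-31.327,-10.2) -> (-38.862,-5.85) [heading=150, draw]
    LT 120: heading 150 -> 270
    RT 180: heading 270 -> 90
    -- iteration 3/3 --
    FD 8.7: (-38.862,-5.85) -> (-38.862,2.85) [heading=90, draw]
    LT 120: heading 90 -> 210
    RT 180: heading 210 -> 30
  ]
  -- iteration 2/4 --
  FD 10.7: (-38.862,2.85) -> (-29.595,8.2) [heading=30, draw]
  FD 11: (-29.595,8.2) -> (-20.069,13.7) [heading=30, draw]
  REPEAT 3 [
    -- iteration 1/3 --
    FD 8.7: (-20.069,13.7) -> (-12.534,18.05) [heading=30, draw]
    LT 120: heading 30 -> 150
    RT 180: heading 150 -> 330
    -- iteration 2/3 --
    FD 8.7: (-12.534,18.05) -> (-5,13.7) [heading=330, draw]
    LT 120: heading 330 -> 90
    RT 180: heading 90 -> 270
    -- iteration 3/3 --
    FD 8.7: (-5,13.7) -> (-5,5) [heading=270, draw]
    LT 120: heading 270 -> 30
    RT 180: heading 30 -> 210
  ]
  -- iteration 3/4 --
  FD 10.7: (-5,5) -> (-14.266,-0.35) [heading=210, draw]
  FD 11: (-14.266,-0.35) -> (-23.793,-5.85) [heading=210, draw]
  REPEAT 3 [
    -- iteration 1/3 --
    FD 8.7: (-23.793,-5.85) -> (-31.327,-10.2) [heading=210, draw]
    LT 120: heading 210 -> 330
    RT 180: heading 330 -> 150
    -- iteration 2/3 --
    FD 8.7: (-31.327,-10.2) -> (-38.862,-5.85) [heading=150, draw]
    LT 120: heading 150 -> 270
    RT 180: heading 270 -> 90
    -- iteration 3/3 --
    FD 8.7: (-38.862,-5.85) -> (-38.862,2.85) [heading=90, draw]
    LT 120: heading 90 -> 210
    RT 180: heading 210 -> 30
  ]
  -- iteration 4/4 --
  FD 10.7: (-38.862,2.85) -> (-29.595,8.2) [heading=30, draw]
  FD 11: (-29.595,8.2) -> (-20.069,13.7) [heading=30, draw]
  REPEAT 3 [
    -- iteration 1/3 --
    FD 8.7: (-20.069,13.7) -> (-12.534,18.05) [heading=30, draw]
    LT 120: heading 30 -> 150
    RT 180: heading 150 -> 330
    -- iteration 2/3 --
    FD 8.7: (-12.534,18.05) -> (-5,13.7) [heading=330, draw]
    LT 120: heading 330 -> 90
    RT 180: heading 90 -> 270
    -- iteration 3/3 --
    FD 8.7: (-5,13.7) -> (-5,5) [heading=270, draw]
    LT 120: heading 270 -> 30
    RT 180: heading 30 -> 210
  ]
]
FD 14.7: (-5,5) -> (-17.731,-2.35) [heading=210, draw]
FD 14.6: (-17.731,-2.35) -> (-30.375,-9.65) [heading=210, draw]
FD 11.2: (-30.375,-9.65) -> (-40.074,-15.25) [heading=210, draw]
FD 4.9: (-40.074,-15.25) -> (-44.318,-17.7) [heading=210, draw]
Final: pos=(-44.318,-17.7), heading=210, 24 segment(s) drawn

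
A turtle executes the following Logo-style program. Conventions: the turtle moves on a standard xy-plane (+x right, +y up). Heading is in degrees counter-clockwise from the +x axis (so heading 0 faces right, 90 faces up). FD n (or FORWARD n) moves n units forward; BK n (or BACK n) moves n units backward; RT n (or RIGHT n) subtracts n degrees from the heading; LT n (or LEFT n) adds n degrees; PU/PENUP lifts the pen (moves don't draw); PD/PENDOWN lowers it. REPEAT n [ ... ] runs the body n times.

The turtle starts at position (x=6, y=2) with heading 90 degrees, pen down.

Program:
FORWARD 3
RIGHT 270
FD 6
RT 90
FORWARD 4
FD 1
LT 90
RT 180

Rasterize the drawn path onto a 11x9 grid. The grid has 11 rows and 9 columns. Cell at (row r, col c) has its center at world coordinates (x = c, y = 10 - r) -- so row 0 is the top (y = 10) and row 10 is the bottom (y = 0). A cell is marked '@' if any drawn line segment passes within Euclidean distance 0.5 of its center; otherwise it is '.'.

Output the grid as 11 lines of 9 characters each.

Answer: @........
@........
@........
@........
@........
@@@@@@@..
......@..
......@..
......@..
.........
.........

Derivation:
Segment 0: (6,2) -> (6,5)
Segment 1: (6,5) -> (0,5)
Segment 2: (0,5) -> (-0,9)
Segment 3: (-0,9) -> (-0,10)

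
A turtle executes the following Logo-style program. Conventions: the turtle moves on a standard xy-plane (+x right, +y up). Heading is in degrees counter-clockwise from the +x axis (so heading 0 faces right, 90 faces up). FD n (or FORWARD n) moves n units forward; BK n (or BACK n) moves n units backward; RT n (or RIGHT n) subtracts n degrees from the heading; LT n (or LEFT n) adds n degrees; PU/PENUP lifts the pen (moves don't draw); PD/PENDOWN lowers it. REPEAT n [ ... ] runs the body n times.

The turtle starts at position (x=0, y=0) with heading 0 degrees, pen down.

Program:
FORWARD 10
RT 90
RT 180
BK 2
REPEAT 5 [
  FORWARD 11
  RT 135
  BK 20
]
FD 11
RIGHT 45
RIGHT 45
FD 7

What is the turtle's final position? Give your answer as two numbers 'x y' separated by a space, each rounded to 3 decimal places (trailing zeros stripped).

Executing turtle program step by step:
Start: pos=(0,0), heading=0, pen down
FD 10: (0,0) -> (10,0) [heading=0, draw]
RT 90: heading 0 -> 270
RT 180: heading 270 -> 90
BK 2: (10,0) -> (10,-2) [heading=90, draw]
REPEAT 5 [
  -- iteration 1/5 --
  FD 11: (10,-2) -> (10,9) [heading=90, draw]
  RT 135: heading 90 -> 315
  BK 20: (10,9) -> (-4.142,23.142) [heading=315, draw]
  -- iteration 2/5 --
  FD 11: (-4.142,23.142) -> (3.636,15.364) [heading=315, draw]
  RT 135: heading 315 -> 180
  BK 20: (3.636,15.364) -> (23.636,15.364) [heading=180, draw]
  -- iteration 3/5 --
  FD 11: (23.636,15.364) -> (12.636,15.364) [heading=180, draw]
  RT 135: heading 180 -> 45
  BK 20: (12.636,15.364) -> (-1.506,1.222) [heading=45, draw]
  -- iteration 4/5 --
  FD 11: (-1.506,1.222) -> (6.272,9) [heading=45, draw]
  RT 135: heading 45 -> 270
  BK 20: (6.272,9) -> (6.272,29) [heading=270, draw]
  -- iteration 5/5 --
  FD 11: (6.272,29) -> (6.272,18) [heading=270, draw]
  RT 135: heading 270 -> 135
  BK 20: (6.272,18) -> (20.414,3.858) [heading=135, draw]
]
FD 11: (20.414,3.858) -> (12.636,11.636) [heading=135, draw]
RT 45: heading 135 -> 90
RT 45: heading 90 -> 45
FD 7: (12.636,11.636) -> (17.586,16.586) [heading=45, draw]
Final: pos=(17.586,16.586), heading=45, 14 segment(s) drawn

Answer: 17.586 16.586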